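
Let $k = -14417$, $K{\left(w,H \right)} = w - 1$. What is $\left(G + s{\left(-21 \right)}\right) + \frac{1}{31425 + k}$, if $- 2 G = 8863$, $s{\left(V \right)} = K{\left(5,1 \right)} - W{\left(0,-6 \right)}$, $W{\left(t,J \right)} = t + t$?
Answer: $- \frac{75302919}{17008} \approx -4427.5$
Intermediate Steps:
$W{\left(t,J \right)} = 2 t$
$K{\left(w,H \right)} = -1 + w$
$s{\left(V \right)} = 4$ ($s{\left(V \right)} = \left(-1 + 5\right) - 2 \cdot 0 = 4 - 0 = 4 + 0 = 4$)
$G = - \frac{8863}{2}$ ($G = \left(- \frac{1}{2}\right) 8863 = - \frac{8863}{2} \approx -4431.5$)
$\left(G + s{\left(-21 \right)}\right) + \frac{1}{31425 + k} = \left(- \frac{8863}{2} + 4\right) + \frac{1}{31425 - 14417} = - \frac{8855}{2} + \frac{1}{17008} = - \frac{75302919}{17008}$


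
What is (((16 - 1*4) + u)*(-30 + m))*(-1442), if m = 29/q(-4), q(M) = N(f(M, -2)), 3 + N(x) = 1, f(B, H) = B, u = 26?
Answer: 2438422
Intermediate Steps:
N(x) = -2 (N(x) = -3 + 1 = -2)
q(M) = -2
m = -29/2 (m = 29/(-2) = 29*(-½) = -29/2 ≈ -14.500)
(((16 - 1*4) + u)*(-30 + m))*(-1442) = (((16 - 1*4) + 26)*(-30 - 29/2))*(-1442) = (((16 - 4) + 26)*(-89/2))*(-1442) = ((12 + 26)*(-89/2))*(-1442) = (38*(-89/2))*(-1442) = -1691*(-1442) = 2438422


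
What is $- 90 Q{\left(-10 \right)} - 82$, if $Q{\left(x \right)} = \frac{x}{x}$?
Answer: $-172$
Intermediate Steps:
$Q{\left(x \right)} = 1$
$- 90 Q{\left(-10 \right)} - 82 = \left(-90\right) 1 - 82 = -90 - 82 = -172$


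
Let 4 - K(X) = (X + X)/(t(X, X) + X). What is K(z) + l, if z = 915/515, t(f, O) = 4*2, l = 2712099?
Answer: 2731087355/1007 ≈ 2.7121e+6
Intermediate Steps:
t(f, O) = 8
z = 183/103 (z = 915*(1/515) = 183/103 ≈ 1.7767)
K(X) = 4 - 2*X/(8 + X) (K(X) = 4 - (X + X)/(8 + X) = 4 - 2*X/(8 + X))
K(z) + l = 2*(16 + 183/103)/(8 + 183/103) + 2712099 = 2*(1831/103)/(1007/103) + 2712099 = 2*(103/1007)*(1831/103) + 2712099 = 3662/1007 + 2712099 = 2731087355/1007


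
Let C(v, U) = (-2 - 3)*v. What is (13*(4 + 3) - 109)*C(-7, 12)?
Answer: -630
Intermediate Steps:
C(v, U) = -5*v
(13*(4 + 3) - 109)*C(-7, 12) = (13*(4 + 3) - 109)*(-5*(-7)) = (13*7 - 109)*35 = (91 - 109)*35 = -18*35 = -630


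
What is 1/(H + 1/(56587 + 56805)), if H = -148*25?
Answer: -113392/419550399 ≈ -0.00027027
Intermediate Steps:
H = -3700
1/(H + 1/(56587 + 56805)) = 1/(-3700 + 1/(56587 + 56805)) = 1/(-3700 + 1/113392) = 1/(-419550399/113392) = -113392/419550399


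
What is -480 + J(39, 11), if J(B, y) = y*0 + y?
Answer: -469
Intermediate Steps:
J(B, y) = y (J(B, y) = 0 + y = y)
-480 + J(39, 11) = -480 + 11 = -469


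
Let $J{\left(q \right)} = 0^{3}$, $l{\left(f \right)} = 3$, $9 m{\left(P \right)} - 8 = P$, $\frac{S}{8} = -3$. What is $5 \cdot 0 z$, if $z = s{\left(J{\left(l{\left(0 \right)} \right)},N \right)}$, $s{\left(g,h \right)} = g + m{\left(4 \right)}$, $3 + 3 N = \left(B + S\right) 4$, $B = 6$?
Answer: $0$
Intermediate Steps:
$S = -24$ ($S = 8 \left(-3\right) = -24$)
$m{\left(P \right)} = \frac{8}{9} + \frac{P}{9}$
$J{\left(q \right)} = 0$
$N = -25$ ($N = -1 + \frac{\left(6 - 24\right) 4}{3} = -1 + \frac{\left(-18\right) 4}{3} = -1 + \frac{1}{3} \left(-72\right) = -1 - 24 = -25$)
$s{\left(g,h \right)} = \frac{4}{3} + g$ ($s{\left(g,h \right)} = g + \left(\frac{8}{9} + \frac{1}{9} \cdot 4\right) = g + \left(\frac{8}{9} + \frac{4}{9}\right) = g + \frac{4}{3} = \frac{4}{3} + g$)
$z = \frac{4}{3}$ ($z = \frac{4}{3} + 0 = \frac{4}{3} \approx 1.3333$)
$5 \cdot 0 z = 5 \cdot 0 \cdot \frac{4}{3} = 0 \cdot \frac{4}{3} = 0$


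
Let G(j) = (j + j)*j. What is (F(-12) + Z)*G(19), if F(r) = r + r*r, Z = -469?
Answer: -243314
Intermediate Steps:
G(j) = 2*j**2 (G(j) = (2*j)*j = 2*j**2)
F(r) = r + r**2
(F(-12) + Z)*G(19) = (-12*(1 - 12) - 469)*(2*19**2) = (-12*(-11) - 469)*(2*361) = (132 - 469)*722 = -337*722 = -243314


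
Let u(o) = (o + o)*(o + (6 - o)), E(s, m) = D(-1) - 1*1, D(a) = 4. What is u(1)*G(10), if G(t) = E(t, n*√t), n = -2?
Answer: 36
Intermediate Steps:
E(s, m) = 3 (E(s, m) = 4 - 1*1 = 4 - 1 = 3)
G(t) = 3
u(o) = 12*o (u(o) = (2*o)*6 = 12*o)
u(1)*G(10) = (12*1)*3 = 12*3 = 36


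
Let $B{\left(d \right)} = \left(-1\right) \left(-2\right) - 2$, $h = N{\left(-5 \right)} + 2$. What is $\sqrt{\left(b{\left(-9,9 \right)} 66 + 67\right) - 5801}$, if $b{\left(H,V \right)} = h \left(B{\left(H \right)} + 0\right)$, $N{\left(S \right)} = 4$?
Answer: $i \sqrt{5734} \approx 75.723 i$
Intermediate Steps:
$h = 6$ ($h = 4 + 2 = 6$)
$B{\left(d \right)} = 0$ ($B{\left(d \right)} = 2 - 2 = 0$)
$b{\left(H,V \right)} = 0$ ($b{\left(H,V \right)} = 6 \left(0 + 0\right) = 6 \cdot 0 = 0$)
$\sqrt{\left(b{\left(-9,9 \right)} 66 + 67\right) - 5801} = \sqrt{\left(0 \cdot 66 + 67\right) - 5801} = \sqrt{\left(0 + 67\right) - 5801} = \sqrt{67 - 5801} = \sqrt{-5734} = i \sqrt{5734}$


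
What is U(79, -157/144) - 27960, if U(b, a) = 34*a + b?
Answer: -2010101/72 ≈ -27918.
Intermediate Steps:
U(b, a) = b + 34*a
U(79, -157/144) - 27960 = (79 + 34*(-157/144)) - 27960 = (79 - 2669/72) - 27960 = 3019/72 - 27960 = -2010101/72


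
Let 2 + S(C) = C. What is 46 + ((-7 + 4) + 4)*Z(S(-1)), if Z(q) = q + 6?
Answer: 49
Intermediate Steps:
S(C) = -2 + C
Z(q) = 6 + q
46 + ((-7 + 4) + 4)*Z(S(-1)) = 46 + ((-7 + 4) + 4)*(6 + (-2 - 1)) = 46 + (-3 + 4)*(6 - 3) = 46 + 1*3 = 46 + 3 = 49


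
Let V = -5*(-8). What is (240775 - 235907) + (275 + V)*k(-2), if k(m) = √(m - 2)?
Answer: 4868 + 630*I ≈ 4868.0 + 630.0*I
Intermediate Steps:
k(m) = √(-2 + m)
V = 40
(240775 - 235907) + (275 + V)*k(-2) = (240775 - 235907) + (275 + 40)*√(-2 - 2) = 4868 + 315*√(-4) = 4868 + 315*(2*I) = 4868 + 630*I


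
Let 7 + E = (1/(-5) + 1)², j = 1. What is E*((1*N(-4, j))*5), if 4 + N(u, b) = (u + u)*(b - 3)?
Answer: -1908/5 ≈ -381.60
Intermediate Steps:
N(u, b) = -4 + 2*u*(-3 + b) (N(u, b) = -4 + (u + u)*(b - 3) = -4 + (2*u)*(-3 + b) = -4 + 2*u*(-3 + b))
E = -159/25 (E = -7 + (1/(-5) + 1)² = -7 + (-⅕ + 1)² = -7 + (⅘)² = -7 + 16/25 = -159/25 ≈ -6.3600)
E*((1*N(-4, j))*5) = -159*1*(-4 - 6*(-4) + 2*1*(-4))*5/25 = -159*1*(-4 + 24 - 8)*5/25 = -159*1*12*5/25 = -1908*5/25 = -159/25*60 = -1908/5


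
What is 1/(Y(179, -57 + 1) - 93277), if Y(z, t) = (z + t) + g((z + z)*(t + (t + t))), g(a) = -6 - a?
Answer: -1/33016 ≈ -3.0288e-5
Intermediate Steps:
Y(z, t) = -6 + t + z - 6*t*z (Y(z, t) = (z + t) + (-6 - (z + z)*(t + (t + t))) = (t + z) + (-6 - 2*z*(t + 2*t)) = (t + z) + (-6 - 2*z*3*t) = (t + z) + (-6 - 6*t*z) = -6 + t + z - 6*t*z)
1/(Y(179, -57 + 1) - 93277) = 1/((-6 + (-57 + 1) + 179 - 6*(-57 + 1)*179) - 93277) = 1/((-6 - 56 + 179 - 6*(-56)*179) - 93277) = 1/((-6 - 56 + 179 + 60144) - 93277) = 1/(60261 - 93277) = 1/(-33016) = -1/33016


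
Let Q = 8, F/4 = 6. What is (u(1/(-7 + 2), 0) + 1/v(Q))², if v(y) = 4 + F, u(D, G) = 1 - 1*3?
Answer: 3025/784 ≈ 3.8584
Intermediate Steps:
F = 24 (F = 4*6 = 24)
u(D, G) = -2 (u(D, G) = 1 - 3 = -2)
v(y) = 28 (v(y) = 4 + 24 = 28)
(u(1/(-7 + 2), 0) + 1/v(Q))² = (-2 + 1/28)² = (-55/28)² = 3025/784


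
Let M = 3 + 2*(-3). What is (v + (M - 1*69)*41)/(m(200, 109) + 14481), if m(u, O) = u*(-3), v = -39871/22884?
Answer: -67593439/317652804 ≈ -0.21279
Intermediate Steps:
v = -39871/22884 (v = -39871*1/22884 = -39871/22884 ≈ -1.7423)
M = -3 (M = 3 - 6 = -3)
m(u, O) = -3*u
(v + (M - 1*69)*41)/(m(200, 109) + 14481) = (-39871/22884 + (-3 - 1*69)*41)/(-3*200 + 14481) = (-39871/22884 + (-3 - 69)*41)/(-600 + 14481) = (-39871/22884 - 72*41)/13881 = (-39871/22884 - 2952)*(1/13881) = -67593439/22884*1/13881 = -67593439/317652804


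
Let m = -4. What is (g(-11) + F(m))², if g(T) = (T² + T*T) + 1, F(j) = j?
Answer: 57121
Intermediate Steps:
g(T) = 1 + 2*T² (g(T) = (T² + T²) + 1 = 2*T² + 1 = 1 + 2*T²)
(g(-11) + F(m))² = ((1 + 2*(-11)²) - 4)² = ((1 + 2*121) - 4)² = ((1 + 242) - 4)² = (243 - 4)² = 239² = 57121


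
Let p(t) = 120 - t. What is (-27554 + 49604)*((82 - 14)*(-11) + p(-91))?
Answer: -11840850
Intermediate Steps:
(-27554 + 49604)*((82 - 14)*(-11) + p(-91)) = (-27554 + 49604)*((82 - 14)*(-11) + (120 - 1*(-91))) = 22050*(68*(-11) + (120 + 91)) = 22050*(-748 + 211) = 22050*(-537) = -11840850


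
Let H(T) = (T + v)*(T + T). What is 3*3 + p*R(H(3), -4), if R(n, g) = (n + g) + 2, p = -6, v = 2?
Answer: -159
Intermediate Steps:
H(T) = 2*T*(2 + T) (H(T) = (T + 2)*(T + T) = (2 + T)*(2*T) = 2*T*(2 + T))
R(n, g) = 2 + g + n (R(n, g) = (g + n) + 2 = 2 + g + n)
3*3 + p*R(H(3), -4) = 3*3 - 6*(2 - 4 + 2*3*(2 + 3)) = 9 - 6*(2 - 4 + 2*3*5) = 9 - 6*(2 - 4 + 30) = 9 - 6*28 = 9 - 168 = -159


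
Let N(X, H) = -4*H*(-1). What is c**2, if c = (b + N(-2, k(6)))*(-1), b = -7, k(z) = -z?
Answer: 961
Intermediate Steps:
N(X, H) = 4*H
c = 31 (c = (-7 + 4*(-1*6))*(-1) = (-7 + 4*(-6))*(-1) = (-7 - 24)*(-1) = -31*(-1) = 31)
c**2 = 31**2 = 961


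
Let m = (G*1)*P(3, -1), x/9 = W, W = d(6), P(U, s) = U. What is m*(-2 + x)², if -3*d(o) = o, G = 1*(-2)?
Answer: -2400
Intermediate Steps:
G = -2
d(o) = -o/3
W = -2 (W = -⅓*6 = -2)
x = -18 (x = 9*(-2) = -18)
m = -6 (m = -2*1*3 = -2*3 = -6)
m*(-2 + x)² = -6*(-2 - 18)² = -6*(-20)² = -6*400 = -2400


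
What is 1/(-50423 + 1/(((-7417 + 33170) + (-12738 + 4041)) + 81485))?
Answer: -98541/4968732842 ≈ -1.9832e-5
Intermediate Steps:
1/(-50423 + 1/(((-7417 + 33170) + (-12738 + 4041)) + 81485)) = 1/(-50423 + 1/((25753 - 8697) + 81485)) = 1/(-50423 + 1/(17056 + 81485)) = 1/(-50423 + 1/98541) = 1/(-4968732842/98541) = -98541/4968732842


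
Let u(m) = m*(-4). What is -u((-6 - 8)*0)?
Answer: 0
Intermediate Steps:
u(m) = -4*m
-u((-6 - 8)*0) = -(-4)*(-6 - 8)*0 = -(-4)*(-14*0) = -(-4)*0 = -1*0 = 0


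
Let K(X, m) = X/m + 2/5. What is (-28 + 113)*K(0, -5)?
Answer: 34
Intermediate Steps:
K(X, m) = ⅖ + X/m (K(X, m) = X/m + 2*(⅕) = X/m + ⅖ = ⅖ + X/m)
(-28 + 113)*K(0, -5) = (-28 + 113)*(⅖ + 0/(-5)) = 85*(⅖ + 0*(-⅕)) = 85*(⅖ + 0) = 85*(⅖) = 34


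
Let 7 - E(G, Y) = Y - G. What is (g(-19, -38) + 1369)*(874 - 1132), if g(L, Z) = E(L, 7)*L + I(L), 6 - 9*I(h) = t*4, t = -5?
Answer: -1341256/3 ≈ -4.4709e+5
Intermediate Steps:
E(G, Y) = 7 + G - Y (E(G, Y) = 7 - (Y - G) = 7 + (G - Y) = 7 + G - Y)
I(h) = 26/9 (I(h) = 2/3 - (-5)*4/9 = 2/3 - 1/9*(-20) = 2/3 + 20/9 = 26/9)
g(L, Z) = 26/9 + L**2 (g(L, Z) = (7 + L - 1*7)*L + 26/9 = (7 + L - 7)*L + 26/9 = L*L + 26/9 = L**2 + 26/9 = 26/9 + L**2)
(g(-19, -38) + 1369)*(874 - 1132) = ((26/9 + (-19)**2) + 1369)*(874 - 1132) = ((26/9 + 361) + 1369)*(-258) = (3275/9 + 1369)*(-258) = (15596/9)*(-258) = -1341256/3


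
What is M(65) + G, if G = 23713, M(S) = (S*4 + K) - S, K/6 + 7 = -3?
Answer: 23848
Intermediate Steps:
K = -60 (K = -42 + 6*(-3) = -42 - 18 = -60)
M(S) = -60 + 3*S (M(S) = (S*4 - 60) - S = (4*S - 60) - S = (-60 + 4*S) - S = -60 + 3*S)
M(65) + G = (-60 + 3*65) + 23713 = (-60 + 195) + 23713 = 135 + 23713 = 23848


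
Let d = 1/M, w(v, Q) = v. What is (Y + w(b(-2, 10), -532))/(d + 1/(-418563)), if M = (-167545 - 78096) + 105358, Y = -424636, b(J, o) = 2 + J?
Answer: 461730890320986/10349 ≈ 4.4616e+10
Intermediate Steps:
M = -140283 (M = -245641 + 105358 = -140283)
d = -1/140283 (d = 1/(-140283) = -1/140283 ≈ -7.1284e-6)
(Y + w(b(-2, 10), -532))/(d + 1/(-418563)) = (-424636 + (2 - 2))/(-1/140283 + 1/(-418563)) = (-424636 + 0)/(-1/140283 - 1/418563) = -424636/(-20698/2174713827) = -424636*(-2174713827/20698) = 461730890320986/10349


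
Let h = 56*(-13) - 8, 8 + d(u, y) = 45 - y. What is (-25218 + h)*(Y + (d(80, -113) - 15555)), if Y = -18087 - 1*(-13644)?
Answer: 515134992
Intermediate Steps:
d(u, y) = 37 - y (d(u, y) = -8 + (45 - y) = 37 - y)
Y = -4443 (Y = -18087 + 13644 = -4443)
h = -736 (h = -728 - 8 = -736)
(-25218 + h)*(Y + (d(80, -113) - 15555)) = (-25218 - 736)*(-4443 + ((37 - 1*(-113)) - 15555)) = -25954*(-4443 + ((37 + 113) - 15555)) = -25954*(-4443 + (150 - 15555)) = -25954*(-4443 - 15405) = -25954*(-19848) = 515134992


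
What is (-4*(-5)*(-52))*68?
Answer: -70720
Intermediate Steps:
(-4*(-5)*(-52))*68 = (20*(-52))*68 = -1040*68 = -70720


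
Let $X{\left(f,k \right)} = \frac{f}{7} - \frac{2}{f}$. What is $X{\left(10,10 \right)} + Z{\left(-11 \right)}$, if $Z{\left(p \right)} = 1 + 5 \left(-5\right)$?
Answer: $- \frac{797}{35} \approx -22.771$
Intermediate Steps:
$Z{\left(p \right)} = -24$ ($Z{\left(p \right)} = 1 - 25 = -24$)
$X{\left(f,k \right)} = - \frac{2}{f} + \frac{f}{7}$ ($X{\left(f,k \right)} = f \frac{1}{7} - \frac{2}{f} = \frac{f}{7} - \frac{2}{f} = - \frac{2}{f} + \frac{f}{7}$)
$X{\left(10,10 \right)} + Z{\left(-11 \right)} = \left(- \frac{2}{10} + \frac{1}{7} \cdot 10\right) - 24 = \left(\left(-2\right) \frac{1}{10} + \frac{10}{7}\right) - 24 = \left(- \frac{1}{5} + \frac{10}{7}\right) - 24 = \frac{43}{35} - 24 = - \frac{797}{35}$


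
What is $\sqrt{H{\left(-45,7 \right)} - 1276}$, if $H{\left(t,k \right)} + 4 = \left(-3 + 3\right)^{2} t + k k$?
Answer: $i \sqrt{1231} \approx 35.086 i$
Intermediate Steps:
$H{\left(t,k \right)} = -4 + k^{2}$ ($H{\left(t,k \right)} = -4 + \left(\left(-3 + 3\right)^{2} t + k k\right) = -4 + \left(0^{2} t + k^{2}\right) = -4 + \left(0 t + k^{2}\right) = -4 + \left(0 + k^{2}\right) = -4 + k^{2}$)
$\sqrt{H{\left(-45,7 \right)} - 1276} = \sqrt{\left(-4 + 7^{2}\right) - 1276} = \sqrt{\left(-4 + 49\right) - 1276} = \sqrt{45 - 1276} = \sqrt{-1231} = i \sqrt{1231}$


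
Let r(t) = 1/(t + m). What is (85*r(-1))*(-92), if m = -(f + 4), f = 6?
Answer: 7820/11 ≈ 710.91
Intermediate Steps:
m = -10 (m = -(6 + 4) = -1*10 = -10)
r(t) = 1/(-10 + t) (r(t) = 1/(t - 10) = 1/(-10 + t))
(85*r(-1))*(-92) = (85/(-10 - 1))*(-92) = (85/(-11))*(-92) = (85*(-1/11))*(-92) = -85/11*(-92) = 7820/11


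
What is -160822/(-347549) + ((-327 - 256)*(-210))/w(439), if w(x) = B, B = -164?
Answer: -21262024631/28499018 ≈ -746.06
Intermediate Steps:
w(x) = -164
-160822/(-347549) + ((-327 - 256)*(-210))/w(439) = -160822/(-347549) + ((-327 - 256)*(-210))/(-164) = -160822*(-1/347549) - 583*(-210)*(-1/164) = 160822/347549 + 122430*(-1/164) = 160822/347549 - 61215/82 = -21262024631/28499018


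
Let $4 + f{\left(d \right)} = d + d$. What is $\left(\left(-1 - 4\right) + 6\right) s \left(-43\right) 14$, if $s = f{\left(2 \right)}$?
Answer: $0$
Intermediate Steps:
$f{\left(d \right)} = -4 + 2 d$ ($f{\left(d \right)} = -4 + \left(d + d\right) = -4 + 2 d$)
$s = 0$ ($s = -4 + 2 \cdot 2 = -4 + 4 = 0$)
$\left(\left(-1 - 4\right) + 6\right) s \left(-43\right) 14 = \left(\left(-1 - 4\right) + 6\right) 0 \left(-43\right) 14 = \left(-5 + 6\right) 0 \left(-43\right) 14 = 1 \cdot 0 \left(-43\right) 14 = 0 \left(-43\right) 14 = 0 \cdot 14 = 0$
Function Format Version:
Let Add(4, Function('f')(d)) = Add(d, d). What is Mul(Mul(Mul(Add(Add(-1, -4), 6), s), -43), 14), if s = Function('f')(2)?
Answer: 0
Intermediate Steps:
Function('f')(d) = Add(-4, Mul(2, d)) (Function('f')(d) = Add(-4, Add(d, d)) = Add(-4, Mul(2, d)))
s = 0 (s = Add(-4, Mul(2, 2)) = Add(-4, 4) = 0)
Mul(Mul(Mul(Add(Add(-1, -4), 6), s), -43), 14) = Mul(Mul(Mul(Add(Add(-1, -4), 6), 0), -43), 14) = Mul(Mul(Mul(Add(-5, 6), 0), -43), 14) = Mul(Mul(Mul(1, 0), -43), 14) = Mul(Mul(0, -43), 14) = Mul(0, 14) = 0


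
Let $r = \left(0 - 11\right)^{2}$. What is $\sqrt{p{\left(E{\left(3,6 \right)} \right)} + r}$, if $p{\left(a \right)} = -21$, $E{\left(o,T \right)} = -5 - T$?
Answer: $10$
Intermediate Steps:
$r = 121$ ($r = \left(-11\right)^{2} = 121$)
$\sqrt{p{\left(E{\left(3,6 \right)} \right)} + r} = \sqrt{-21 + 121} = \sqrt{100} = 10$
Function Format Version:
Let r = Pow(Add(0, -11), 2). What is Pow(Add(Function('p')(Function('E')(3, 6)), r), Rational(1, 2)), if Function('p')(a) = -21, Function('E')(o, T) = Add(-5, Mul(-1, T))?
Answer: 10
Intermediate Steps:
r = 121 (r = Pow(-11, 2) = 121)
Pow(Add(Function('p')(Function('E')(3, 6)), r), Rational(1, 2)) = Pow(Add(-21, 121), Rational(1, 2)) = Pow(100, Rational(1, 2)) = 10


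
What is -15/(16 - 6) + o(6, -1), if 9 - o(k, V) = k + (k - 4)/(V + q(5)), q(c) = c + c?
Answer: 23/18 ≈ 1.2778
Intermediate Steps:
q(c) = 2*c
o(k, V) = 9 - k - (-4 + k)/(10 + V) (o(k, V) = 9 - (k + (k - 4)/(V + 2*5)) = 9 - (k + (-4 + k)/(V + 10)) = 9 - (k + (-4 + k)/(10 + V)) = 9 + (-k - (-4 + k)/(10 + V)) = 9 - k - (-4 + k)/(10 + V))
-15/(16 - 6) + o(6, -1) = -15/(16 - 6) + (94 - 11*6 + 9*(-1) - 1*(-1)*6)/(10 - 1) = -15/10 + (94 - 66 - 9 + 6)/9 = (⅒)*(-15) + (⅑)*25 = -3/2 + 25/9 = 23/18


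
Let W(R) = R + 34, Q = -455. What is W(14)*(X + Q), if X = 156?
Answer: -14352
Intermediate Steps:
W(R) = 34 + R
W(14)*(X + Q) = (34 + 14)*(156 - 455) = 48*(-299) = -14352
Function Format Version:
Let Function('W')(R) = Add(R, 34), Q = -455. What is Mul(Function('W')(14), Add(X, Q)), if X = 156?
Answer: -14352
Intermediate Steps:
Function('W')(R) = Add(34, R)
Mul(Function('W')(14), Add(X, Q)) = Mul(Add(34, 14), Add(156, -455)) = Mul(48, -299) = -14352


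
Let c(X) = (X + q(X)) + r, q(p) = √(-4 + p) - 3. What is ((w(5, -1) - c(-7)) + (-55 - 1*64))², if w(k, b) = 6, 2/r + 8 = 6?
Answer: (102 + I*√11)² ≈ 10393.0 + 676.59*I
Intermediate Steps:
r = -1 (r = 2/(-8 + 6) = 2/(-2) = 2*(-½) = -1)
q(p) = -3 + √(-4 + p)
c(X) = -4 + X + √(-4 + X) (c(X) = (X + (-3 + √(-4 + X))) - 1 = (-3 + X + √(-4 + X)) - 1 = -4 + X + √(-4 + X))
((w(5, -1) - c(-7)) + (-55 - 1*64))² = ((6 - (-4 - 7 + √(-4 - 7))) + (-55 - 1*64))² = ((6 - (-4 - 7 + √(-11))) + (-55 - 64))² = ((6 - (-4 - 7 + I*√11)) - 119)² = ((6 - (-11 + I*√11)) - 119)² = ((6 + (11 - I*√11)) - 119)² = ((17 - I*√11) - 119)² = (-102 - I*√11)²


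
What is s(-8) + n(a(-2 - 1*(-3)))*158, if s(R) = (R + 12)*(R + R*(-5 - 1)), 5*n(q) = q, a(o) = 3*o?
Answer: 1274/5 ≈ 254.80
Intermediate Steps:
n(q) = q/5
s(R) = -5*R*(12 + R) (s(R) = (12 + R)*(R + R*(-6)) = (12 + R)*(R - 6*R) = (12 + R)*(-5*R) = -5*R*(12 + R))
s(-8) + n(a(-2 - 1*(-3)))*158 = -5*(-8)*(12 - 8) + ((3*(-2 - 1*(-3)))/5)*158 = -5*(-8)*4 + ((3*(-2 + 3))/5)*158 = 160 + ((3*1)/5)*158 = 160 + ((⅕)*3)*158 = 160 + (⅗)*158 = 160 + 474/5 = 1274/5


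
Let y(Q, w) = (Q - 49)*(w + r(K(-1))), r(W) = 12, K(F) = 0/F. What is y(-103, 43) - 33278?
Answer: -41638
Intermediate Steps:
K(F) = 0
y(Q, w) = (-49 + Q)*(12 + w) (y(Q, w) = (Q - 49)*(w + 12) = (-49 + Q)*(12 + w))
y(-103, 43) - 33278 = (-588 - 49*43 + 12*(-103) - 103*43) - 33278 = (-588 - 2107 - 1236 - 4429) - 33278 = -8360 - 33278 = -41638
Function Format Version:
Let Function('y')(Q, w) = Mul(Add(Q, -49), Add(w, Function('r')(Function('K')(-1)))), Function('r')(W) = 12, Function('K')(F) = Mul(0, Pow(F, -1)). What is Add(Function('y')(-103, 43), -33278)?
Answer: -41638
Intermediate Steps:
Function('K')(F) = 0
Function('y')(Q, w) = Mul(Add(-49, Q), Add(12, w)) (Function('y')(Q, w) = Mul(Add(Q, -49), Add(w, 12)) = Mul(Add(-49, Q), Add(12, w)))
Add(Function('y')(-103, 43), -33278) = Add(Add(-588, Mul(-49, 43), Mul(12, -103), Mul(-103, 43)), -33278) = Add(Add(-588, -2107, -1236, -4429), -33278) = Add(-8360, -33278) = -41638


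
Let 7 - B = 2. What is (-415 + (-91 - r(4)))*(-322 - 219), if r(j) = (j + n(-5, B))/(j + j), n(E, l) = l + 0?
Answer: 2194837/8 ≈ 2.7435e+5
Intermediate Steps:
B = 5 (B = 7 - 1*2 = 7 - 2 = 5)
n(E, l) = l
r(j) = (5 + j)/(2*j) (r(j) = (j + 5)/(j + j) = (5 + j)/((2*j)) = (5 + j)*(1/(2*j)) = (5 + j)/(2*j))
(-415 + (-91 - r(4)))*(-322 - 219) = (-415 + (-91 - (5 + 4)/(2*4)))*(-322 - 219) = (-415 + (-91 - 9/(2*4)))*(-541) = (-415 + (-91 - 1*9/8))*(-541) = (-415 + (-91 - 9/8))*(-541) = (-415 - 737/8)*(-541) = -4057/8*(-541) = 2194837/8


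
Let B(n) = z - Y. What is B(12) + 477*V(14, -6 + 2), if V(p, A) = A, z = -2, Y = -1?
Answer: -1909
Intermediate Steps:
B(n) = -1 (B(n) = -2 - 1*(-1) = -2 + 1 = -1)
B(12) + 477*V(14, -6 + 2) = -1 + 477*(-6 + 2) = -1 + 477*(-4) = -1 - 1908 = -1909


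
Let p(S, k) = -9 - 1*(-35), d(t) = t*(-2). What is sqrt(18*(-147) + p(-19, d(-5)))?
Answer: 2*I*sqrt(655) ≈ 51.186*I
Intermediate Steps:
d(t) = -2*t
p(S, k) = 26 (p(S, k) = -9 + 35 = 26)
sqrt(18*(-147) + p(-19, d(-5))) = sqrt(18*(-147) + 26) = sqrt(-2646 + 26) = sqrt(-2620) = 2*I*sqrt(655)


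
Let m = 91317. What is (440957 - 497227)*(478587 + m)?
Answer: -32068498080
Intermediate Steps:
(440957 - 497227)*(478587 + m) = (440957 - 497227)*(478587 + 91317) = -56270*569904 = -32068498080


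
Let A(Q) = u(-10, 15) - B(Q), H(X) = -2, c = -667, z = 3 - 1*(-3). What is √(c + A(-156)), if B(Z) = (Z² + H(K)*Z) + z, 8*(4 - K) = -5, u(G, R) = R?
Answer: I*√25306 ≈ 159.08*I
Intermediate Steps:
z = 6 (z = 3 + 3 = 6)
K = 37/8 (K = 4 - ⅛*(-5) = 4 + 5/8 = 37/8 ≈ 4.6250)
B(Z) = 6 + Z² - 2*Z (B(Z) = (Z² - 2*Z) + 6 = 6 + Z² - 2*Z)
A(Q) = 9 - Q² + 2*Q (A(Q) = 15 - (6 + Q² - 2*Q) = 15 + (-6 - Q² + 2*Q) = 9 - Q² + 2*Q)
√(c + A(-156)) = √(-667 + (9 - 1*(-156)² + 2*(-156))) = √(-667 + (9 - 1*24336 - 312)) = √(-667 + (9 - 24336 - 312)) = √(-667 - 24639) = √(-25306) = I*√25306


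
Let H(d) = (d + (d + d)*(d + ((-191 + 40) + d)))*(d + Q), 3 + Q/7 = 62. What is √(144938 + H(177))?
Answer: 2*√10661987 ≈ 6530.5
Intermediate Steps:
Q = 413 (Q = -21 + 7*62 = -21 + 434 = 413)
H(d) = (413 + d)*(d + 2*d*(-151 + 2*d)) (H(d) = (d + (d + d)*(d + ((-191 + 40) + d)))*(d + 413) = (d + (2*d)*(d + (-151 + d)))*(413 + d) = (d + (2*d)*(-151 + 2*d))*(413 + d) = (d + 2*d*(-151 + 2*d))*(413 + d) = (413 + d)*(d + 2*d*(-151 + 2*d)))
√(144938 + H(177)) = √(144938 + 177*(-124313 + 4*177² + 1351*177)) = √(144938 + 177*(-124313 + 4*31329 + 239127)) = √(144938 + 177*(-124313 + 125316 + 239127)) = √(144938 + 177*240130) = √(144938 + 42503010) = √42647948 = 2*√10661987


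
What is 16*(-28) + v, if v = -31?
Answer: -479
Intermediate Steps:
16*(-28) + v = 16*(-28) - 31 = -448 - 31 = -479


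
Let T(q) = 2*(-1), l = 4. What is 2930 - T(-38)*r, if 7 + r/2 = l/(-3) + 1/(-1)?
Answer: 8678/3 ≈ 2892.7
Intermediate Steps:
T(q) = -2
r = -56/3 (r = -14 + 2*(4/(-3) + 1/(-1)) = -14 + 2*(4*(-⅓) + 1*(-1)) = -14 + 2*(-4/3 - 1) = -14 + 2*(-7/3) = -14 - 14/3 = -56/3 ≈ -18.667)
2930 - T(-38)*r = 2930 - (-2)*(-56)/3 = 2930 - 1*112/3 = 2930 - 112/3 = 8678/3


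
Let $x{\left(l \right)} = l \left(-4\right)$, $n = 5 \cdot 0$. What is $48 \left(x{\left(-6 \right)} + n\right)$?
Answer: $1152$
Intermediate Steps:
$n = 0$
$x{\left(l \right)} = - 4 l$
$48 \left(x{\left(-6 \right)} + n\right) = 48 \left(\left(-4\right) \left(-6\right) + 0\right) = 48 \left(24 + 0\right) = 48 \cdot 24 = 1152$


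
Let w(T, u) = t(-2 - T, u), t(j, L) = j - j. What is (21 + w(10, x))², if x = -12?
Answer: 441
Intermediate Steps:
t(j, L) = 0
w(T, u) = 0
(21 + w(10, x))² = (21 + 0)² = 21² = 441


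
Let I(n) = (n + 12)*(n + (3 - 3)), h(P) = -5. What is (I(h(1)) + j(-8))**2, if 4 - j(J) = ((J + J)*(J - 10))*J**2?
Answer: 340882369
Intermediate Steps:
I(n) = n*(12 + n) (I(n) = (12 + n)*(n + 0) = (12 + n)*n = n*(12 + n))
j(J) = 4 - 2*J**3*(-10 + J) (j(J) = 4 - (J + J)*(J - 10)*J**2 = 4 - (2*J)*(-10 + J)*J**2 = 4 - 2*J*(-10 + J)*J**2 = 4 - 2*J**3*(-10 + J))
(I(h(1)) + j(-8))**2 = (-5*(12 - 5) + (4 - 2*(-8)**4 + 20*(-8)**3))**2 = (-5*7 + (4 - 2*4096 + 20*(-512)))**2 = (-35 + (4 - 8192 - 10240))**2 = (-35 - 18428)**2 = (-18463)**2 = 340882369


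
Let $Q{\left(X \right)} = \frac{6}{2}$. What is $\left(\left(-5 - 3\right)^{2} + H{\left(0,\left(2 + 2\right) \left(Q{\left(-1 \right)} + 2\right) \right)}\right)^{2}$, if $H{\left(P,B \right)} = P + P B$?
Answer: $4096$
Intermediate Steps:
$Q{\left(X \right)} = 3$ ($Q{\left(X \right)} = 6 \cdot \frac{1}{2} = 3$)
$H{\left(P,B \right)} = P + B P$
$\left(\left(-5 - 3\right)^{2} + H{\left(0,\left(2 + 2\right) \left(Q{\left(-1 \right)} + 2\right) \right)}\right)^{2} = \left(\left(-5 - 3\right)^{2} + 0 \left(1 + \left(2 + 2\right) \left(3 + 2\right)\right)\right)^{2} = \left(\left(-8\right)^{2} + 0 \left(1 + 4 \cdot 5\right)\right)^{2} = \left(64 + 0 \left(1 + 20\right)\right)^{2} = \left(64 + 0 \cdot 21\right)^{2} = \left(64 + 0\right)^{2} = 64^{2} = 4096$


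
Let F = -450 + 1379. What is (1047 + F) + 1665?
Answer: 3641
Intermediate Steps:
F = 929
(1047 + F) + 1665 = (1047 + 929) + 1665 = 1976 + 1665 = 3641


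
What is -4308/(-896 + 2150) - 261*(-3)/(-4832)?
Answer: -3633023/1009888 ≈ -3.5975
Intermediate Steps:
-4308/(-896 + 2150) - 261*(-3)/(-4832) = -4308/1254 + 783*(-1/4832) = -4308*1/1254 - 783/4832 = -718/209 - 783/4832 = -3633023/1009888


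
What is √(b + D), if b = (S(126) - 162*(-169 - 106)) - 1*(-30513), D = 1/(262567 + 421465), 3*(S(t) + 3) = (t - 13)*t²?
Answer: √76885437579431/10688 ≈ 820.40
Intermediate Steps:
S(t) = -3 + t²*(-13 + t)/3 (S(t) = -3 + ((t - 13)*t²)/3 = -3 + ((-13 + t)*t²)/3 = -3 + (t²*(-13 + t))/3 = -3 + t²*(-13 + t)/3)
D = 1/684032 ≈ 1.4619e-6
b = 673056 (b = ((-3 - 13/3*126² + (⅓)*126³) - 162*(-169 - 106)) - 1*(-30513) = ((-3 - 13/3*15876 + (⅓)*2000376) - 162*(-275)) + 30513 = ((-3 - 68796 + 666792) + 44550) + 30513 = (597993 + 44550) + 30513 = 642543 + 30513 = 673056)
√(b + D) = √(673056 + 1/684032) = √(460391841793/684032) = √76885437579431/10688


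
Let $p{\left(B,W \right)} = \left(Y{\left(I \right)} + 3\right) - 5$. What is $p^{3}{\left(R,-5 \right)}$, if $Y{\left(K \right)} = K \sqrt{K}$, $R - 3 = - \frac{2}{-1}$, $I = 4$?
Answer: $216$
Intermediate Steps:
$R = 5$ ($R = 3 - \frac{2}{-1} = 3 - -2 = 3 + 2 = 5$)
$Y{\left(K \right)} = K^{\frac{3}{2}}$
$p{\left(B,W \right)} = 6$ ($p{\left(B,W \right)} = \left(4^{\frac{3}{2}} + 3\right) - 5 = \left(8 + 3\right) - 5 = 11 - 5 = 6$)
$p^{3}{\left(R,-5 \right)} = 6^{3} = 216$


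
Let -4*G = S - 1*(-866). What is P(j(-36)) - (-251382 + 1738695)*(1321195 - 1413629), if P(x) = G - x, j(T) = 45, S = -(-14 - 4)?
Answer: 137478289576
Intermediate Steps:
S = 18 (S = -1*(-18) = 18)
G = -221 (G = -(18 - 1*(-866))/4 = -(18 + 866)/4 = -¼*884 = -221)
P(x) = -221 - x
P(j(-36)) - (-251382 + 1738695)*(1321195 - 1413629) = (-221 - 1*45) - (-251382 + 1738695)*(1321195 - 1413629) = (-221 - 45) - 1487313*(-92434) = -266 - 1*(-137478289842) = -266 + 137478289842 = 137478289576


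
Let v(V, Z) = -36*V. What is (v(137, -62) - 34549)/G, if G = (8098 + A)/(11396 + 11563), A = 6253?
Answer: -906444279/14351 ≈ -63162.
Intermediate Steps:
G = 14351/22959 (G = (8098 + 6253)/(11396 + 11563) = 14351/22959 ≈ 0.62507)
(v(137, -62) - 34549)/G = (-36*137 - 34549)/(14351/22959) = (-4932 - 34549)*(22959/14351) = -39481*22959/14351 = -906444279/14351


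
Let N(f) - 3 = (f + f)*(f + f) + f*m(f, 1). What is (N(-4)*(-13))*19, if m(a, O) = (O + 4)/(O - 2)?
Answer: -21489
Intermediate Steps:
m(a, O) = (4 + O)/(-2 + O)
N(f) = 3 - 5*f + 4*f**2 (N(f) = 3 + ((f + f)*(f + f) + f*((4 + 1)/(-2 + 1))) = 3 + ((2*f)*(2*f) + f*(5/(-1))) = 3 + (4*f**2 + f*(-1*5)) = 3 + (4*f**2 + f*(-5)) = 3 + (4*f**2 - 5*f) = 3 + (-5*f + 4*f**2) = 3 - 5*f + 4*f**2)
(N(-4)*(-13))*19 = ((3 - 5*(-4) + 4*(-4)**2)*(-13))*19 = ((3 + 20 + 4*16)*(-13))*19 = ((3 + 20 + 64)*(-13))*19 = (87*(-13))*19 = -1131*19 = -21489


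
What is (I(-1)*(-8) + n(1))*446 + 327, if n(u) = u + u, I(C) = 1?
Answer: -2349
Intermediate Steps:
n(u) = 2*u
(I(-1)*(-8) + n(1))*446 + 327 = (1*(-8) + 2*1)*446 + 327 = (-8 + 2)*446 + 327 = -6*446 + 327 = -2676 + 327 = -2349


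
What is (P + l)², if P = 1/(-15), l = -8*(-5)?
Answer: 358801/225 ≈ 1594.7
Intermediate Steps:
l = 40
P = -1/15 ≈ -0.066667
(P + l)² = (-1/15 + 40)² = (599/15)² = 358801/225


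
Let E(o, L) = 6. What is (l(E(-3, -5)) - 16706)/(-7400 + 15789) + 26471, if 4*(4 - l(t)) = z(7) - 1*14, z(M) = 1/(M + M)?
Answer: 12434717147/469784 ≈ 26469.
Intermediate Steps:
z(M) = 1/(2*M)
l(t) = 419/56 (l(t) = 4 - ((½)/7 - 1*14)/4 = 4 - ((½)*(⅐) - 14)/4 = 4 - (1/14 - 14)/4 = 4 - ¼*(-195/14) = 4 + 195/56 = 419/56)
(l(E(-3, -5)) - 16706)/(-7400 + 15789) + 26471 = (419/56 - 16706)/(-7400 + 15789) + 26471 = -935117/56/8389 + 26471 = -935117/56*1/8389 + 26471 = -935117/469784 + 26471 = 12434717147/469784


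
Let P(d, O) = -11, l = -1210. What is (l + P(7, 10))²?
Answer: 1490841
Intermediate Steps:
(l + P(7, 10))² = (-1210 - 11)² = (-1221)² = 1490841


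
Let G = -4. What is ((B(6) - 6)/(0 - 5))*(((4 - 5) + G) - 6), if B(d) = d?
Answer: 0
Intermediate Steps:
((B(6) - 6)/(0 - 5))*(((4 - 5) + G) - 6) = ((6 - 6)/(0 - 5))*(((4 - 5) - 4) - 6) = (0/(-5))*((-1 - 4) - 6) = (0*(-⅕))*(-5 - 6) = 0*(-11) = 0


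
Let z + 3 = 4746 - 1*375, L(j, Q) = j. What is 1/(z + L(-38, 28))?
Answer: 1/4330 ≈ 0.00023095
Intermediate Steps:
z = 4368 (z = -3 + (4746 - 1*375) = -3 + (4746 - 375) = -3 + 4371 = 4368)
1/(z + L(-38, 28)) = 1/(4368 - 38) = 1/4330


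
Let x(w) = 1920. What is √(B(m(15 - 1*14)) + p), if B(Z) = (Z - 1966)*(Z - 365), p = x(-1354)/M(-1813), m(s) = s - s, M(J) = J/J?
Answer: √719510 ≈ 848.24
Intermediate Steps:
M(J) = 1
m(s) = 0
p = 1920 (p = 1920/1 = 1920*1 = 1920)
B(Z) = (-1966 + Z)*(-365 + Z)
√(B(m(15 - 1*14)) + p) = √((717590 + 0² - 2331*0) + 1920) = √((717590 + 0 + 0) + 1920) = √(717590 + 1920) = √719510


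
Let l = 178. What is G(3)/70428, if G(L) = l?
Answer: 89/35214 ≈ 0.0025274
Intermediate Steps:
G(L) = 178
G(3)/70428 = 178/70428 = 178*(1/70428) = 89/35214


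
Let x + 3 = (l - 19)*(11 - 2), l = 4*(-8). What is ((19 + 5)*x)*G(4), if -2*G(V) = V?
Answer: 22176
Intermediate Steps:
G(V) = -V/2
l = -32
x = -462 (x = -3 + (-32 - 19)*(11 - 2) = -3 - 51*9 = -3 - 459 = -462)
((19 + 5)*x)*G(4) = ((19 + 5)*(-462))*(-½*4) = (24*(-462))*(-2) = -11088*(-2) = 22176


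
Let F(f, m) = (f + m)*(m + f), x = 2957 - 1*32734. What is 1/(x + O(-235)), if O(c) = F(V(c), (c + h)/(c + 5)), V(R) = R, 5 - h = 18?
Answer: 13225/329862976 ≈ 4.0092e-5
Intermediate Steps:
x = -29777 (x = 2957 - 32734 = -29777)
h = -13 (h = 5 - 1*18 = 5 - 18 = -13)
F(f, m) = (f + m)² (F(f, m) = (f + m)*(f + m) = (f + m)²)
O(c) = (c + (-13 + c)/(5 + c))² (O(c) = (c + (c - 13)/(c + 5))² = (c + (-13 + c)/(5 + c))²)
1/(x + O(-235)) = 1/(-29777 + (-13 - 235 - 235*(5 - 235))²/(5 - 235)²) = 1/(-29777 + (-13 - 235 - 235*(-230))²/(-230)²) = 1/(-29777 + (-13 - 235 + 54050)²/52900) = 1/(-29777 + (1/52900)*53802²) = 1/(-29777 + (1/52900)*2894655204) = 1/(-29777 + 723663801/13225) = 1/(329862976/13225) = 13225/329862976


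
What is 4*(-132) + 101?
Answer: -427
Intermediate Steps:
4*(-132) + 101 = -528 + 101 = -427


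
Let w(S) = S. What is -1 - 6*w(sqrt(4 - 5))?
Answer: -1 - 6*I ≈ -1.0 - 6.0*I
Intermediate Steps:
-1 - 6*w(sqrt(4 - 5)) = -1 - 6*sqrt(4 - 5) = -1 - 6*I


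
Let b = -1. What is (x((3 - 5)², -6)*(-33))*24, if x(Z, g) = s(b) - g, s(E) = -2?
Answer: -3168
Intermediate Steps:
x(Z, g) = -2 - g
(x((3 - 5)², -6)*(-33))*24 = ((-2 - 1*(-6))*(-33))*24 = ((-2 + 6)*(-33))*24 = (4*(-33))*24 = -132*24 = -3168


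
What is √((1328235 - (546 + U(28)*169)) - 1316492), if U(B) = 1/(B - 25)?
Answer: √100266/3 ≈ 105.55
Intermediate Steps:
U(B) = 1/(-25 + B)
√((1328235 - (546 + U(28)*169)) - 1316492) = √((1328235 - (546 + 169/(-25 + 28))) - 1316492) = √((1328235 - (546 + 169/3)) - 1316492) = √((1328235 - 1*1807/3) - 1316492) = √((1328235 - 1807/3) - 1316492) = √(3982898/3 - 1316492) = √(33422/3) = √100266/3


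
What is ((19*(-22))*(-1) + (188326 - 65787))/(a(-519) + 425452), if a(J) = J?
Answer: 122957/424933 ≈ 0.28936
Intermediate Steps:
((19*(-22))*(-1) + (188326 - 65787))/(a(-519) + 425452) = ((19*(-22))*(-1) + (188326 - 65787))/(-519 + 425452) = (-418*(-1) + 122539)/424933 = (418 + 122539)*(1/424933) = 122957*(1/424933) = 122957/424933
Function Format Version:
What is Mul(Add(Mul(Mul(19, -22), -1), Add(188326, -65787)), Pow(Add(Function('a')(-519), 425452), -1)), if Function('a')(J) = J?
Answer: Rational(122957, 424933) ≈ 0.28936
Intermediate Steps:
Mul(Add(Mul(Mul(19, -22), -1), Add(188326, -65787)), Pow(Add(Function('a')(-519), 425452), -1)) = Mul(Add(Mul(Mul(19, -22), -1), Add(188326, -65787)), Pow(Add(-519, 425452), -1)) = Mul(Add(Mul(-418, -1), 122539), Pow(424933, -1)) = Mul(Add(418, 122539), Rational(1, 424933)) = Mul(122957, Rational(1, 424933)) = Rational(122957, 424933)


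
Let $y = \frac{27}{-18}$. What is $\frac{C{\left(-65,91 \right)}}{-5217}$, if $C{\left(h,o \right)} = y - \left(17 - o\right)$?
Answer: $- \frac{145}{10434} \approx -0.013897$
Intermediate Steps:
$y = - \frac{3}{2}$ ($y = 27 \left(- \frac{1}{18}\right) = - \frac{3}{2} \approx -1.5$)
$C{\left(h,o \right)} = - \frac{37}{2} + o$ ($C{\left(h,o \right)} = - \frac{3}{2} - \left(17 - o\right) = - \frac{3}{2} + \left(-17 + o\right) = - \frac{37}{2} + o$)
$\frac{C{\left(-65,91 \right)}}{-5217} = \frac{- \frac{37}{2} + 91}{-5217} = \frac{145}{2} \left(- \frac{1}{5217}\right) = - \frac{145}{10434}$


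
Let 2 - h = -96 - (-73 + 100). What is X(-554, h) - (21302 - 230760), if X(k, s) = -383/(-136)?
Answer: 28486671/136 ≈ 2.0946e+5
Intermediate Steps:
h = 125 (h = 2 - (-96 - (-73 + 100)) = 2 - (-96 - 1*27) = 2 - (-96 - 27) = 2 - 1*(-123) = 2 + 123 = 125)
X(k, s) = 383/136 (X(k, s) = -383*(-1/136) = 383/136)
X(-554, h) - (21302 - 230760) = 383/136 - (21302 - 230760) = 383/136 - 1*(-209458) = 383/136 + 209458 = 28486671/136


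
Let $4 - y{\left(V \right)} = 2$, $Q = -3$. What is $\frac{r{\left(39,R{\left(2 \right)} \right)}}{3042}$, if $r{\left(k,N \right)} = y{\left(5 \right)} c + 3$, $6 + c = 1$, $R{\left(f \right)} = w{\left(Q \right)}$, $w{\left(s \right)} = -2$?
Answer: $- \frac{7}{3042} \approx -0.0023011$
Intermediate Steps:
$y{\left(V \right)} = 2$ ($y{\left(V \right)} = 4 - 2 = 2$)
$R{\left(f \right)} = -2$
$c = -5$ ($c = -6 + 1 = -5$)
$r{\left(k,N \right)} = -7$ ($r{\left(k,N \right)} = 2 \left(-5\right) + 3 = -10 + 3 = -7$)
$\frac{r{\left(39,R{\left(2 \right)} \right)}}{3042} = - \frac{7}{3042}$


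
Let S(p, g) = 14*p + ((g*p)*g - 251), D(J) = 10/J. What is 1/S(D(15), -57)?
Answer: 3/5773 ≈ 0.00051966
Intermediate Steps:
S(p, g) = -251 + 14*p + p*g² (S(p, g) = 14*p + (p*g² - 251) = 14*p + (-251 + p*g²) = -251 + 14*p + p*g²)
1/S(D(15), -57) = 1/(-251 + 14*(10/15) + (10/15)*(-57)²) = 1/(-251 + 14*(10*(1/15)) + (10*(1/15))*3249) = 1/(-251 + 14*(⅔) + (⅔)*3249) = 1/(-251 + 28/3 + 2166) = 1/(5773/3) = 3/5773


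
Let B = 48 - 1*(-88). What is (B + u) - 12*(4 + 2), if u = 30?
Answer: 94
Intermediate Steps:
B = 136 (B = 48 + 88 = 136)
(B + u) - 12*(4 + 2) = (136 + 30) - 12*(4 + 2) = 166 - 12*6 = 166 - 72 = 94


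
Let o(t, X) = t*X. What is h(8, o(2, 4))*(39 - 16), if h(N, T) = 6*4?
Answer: 552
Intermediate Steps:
o(t, X) = X*t
h(N, T) = 24
h(8, o(2, 4))*(39 - 16) = 24*(39 - 16) = 24*23 = 552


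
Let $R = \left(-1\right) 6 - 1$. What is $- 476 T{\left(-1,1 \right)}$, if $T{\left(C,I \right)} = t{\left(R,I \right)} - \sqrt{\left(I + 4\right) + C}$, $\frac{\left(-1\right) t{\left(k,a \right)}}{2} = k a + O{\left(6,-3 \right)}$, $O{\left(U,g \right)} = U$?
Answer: $0$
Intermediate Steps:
$R = -7$ ($R = -6 - 1 = -7$)
$t{\left(k,a \right)} = -12 - 2 a k$ ($t{\left(k,a \right)} = - 2 \left(k a + 6\right) = - 2 \left(a k + 6\right) = - 2 \left(6 + a k\right) = -12 - 2 a k$)
$T{\left(C,I \right)} = -12 - \sqrt{4 + C + I} + 14 I$ ($T{\left(C,I \right)} = \left(-12 - 2 I \left(-7\right)\right) - \sqrt{\left(I + 4\right) + C} = \left(-12 + 14 I\right) - \sqrt{\left(4 + I\right) + C} = \left(-12 + 14 I\right) - \sqrt{4 + C + I} = -12 - \sqrt{4 + C + I} + 14 I$)
$- 476 T{\left(-1,1 \right)} = - 476 \left(-12 - \sqrt{4 - 1 + 1} + 14 \cdot 1\right) = - 476 \left(-12 - \sqrt{4} + 14\right) = - 476 \left(-12 - 2 + 14\right) = \left(-476\right) 0 = 0$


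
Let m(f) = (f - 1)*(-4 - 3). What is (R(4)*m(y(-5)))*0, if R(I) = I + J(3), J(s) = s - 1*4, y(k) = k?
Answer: 0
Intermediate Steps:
J(s) = -4 + s (J(s) = s - 4 = -4 + s)
m(f) = 7 - 7*f (m(f) = (-1 + f)*(-7) = 7 - 7*f)
R(I) = -1 + I (R(I) = I + (-4 + 3) = I - 1 = -1 + I)
(R(4)*m(y(-5)))*0 = ((-1 + 4)*(7 - 7*(-5)))*0 = (3*(7 + 35))*0 = (3*42)*0 = 126*0 = 0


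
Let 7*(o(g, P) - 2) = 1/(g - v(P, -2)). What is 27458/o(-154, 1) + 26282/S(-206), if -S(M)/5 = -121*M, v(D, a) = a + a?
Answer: 1796569950541/130799185 ≈ 13735.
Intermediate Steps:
v(D, a) = 2*a
S(M) = 605*M (S(M) = -(-605)*M = 605*M)
o(g, P) = 2 + 1/(7*(4 + g)) (o(g, P) = 2 + 1/(7*(g - 2*(-2))) = 2 + 1/(7*(g - 1*(-4))) = 2 + 1/(7*(g + 4)) = 2 + 1/(7*(4 + g)))
27458/o(-154, 1) + 26282/S(-206) = 27458/(((57 + 14*(-154))/(7*(4 - 154)))) + 26282/((605*(-206))) = 27458/(((1/7)*(57 - 2156)/(-150))) + 26282/(-124630) = 27458/(((1/7)*(-1/150)*(-2099))) + 26282*(-1/124630) = 27458/(2099/1050) - 13141/62315 = 27458*(1050/2099) - 13141/62315 = 28830900/2099 - 13141/62315 = 1796569950541/130799185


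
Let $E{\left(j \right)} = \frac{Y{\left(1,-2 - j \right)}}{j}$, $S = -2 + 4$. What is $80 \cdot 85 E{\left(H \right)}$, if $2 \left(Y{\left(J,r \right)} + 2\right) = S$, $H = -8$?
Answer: $850$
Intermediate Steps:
$S = 2$
$Y{\left(J,r \right)} = -1$ ($Y{\left(J,r \right)} = -2 + \frac{1}{2} \cdot 2 = -2 + 1 = -1$)
$E{\left(j \right)} = - \frac{1}{j}$
$80 \cdot 85 E{\left(H \right)} = 80 \cdot 85 \left(- \frac{1}{-8}\right) = 6800 \left(\left(-1\right) \left(- \frac{1}{8}\right)\right) = 6800 \cdot \frac{1}{8} = 850$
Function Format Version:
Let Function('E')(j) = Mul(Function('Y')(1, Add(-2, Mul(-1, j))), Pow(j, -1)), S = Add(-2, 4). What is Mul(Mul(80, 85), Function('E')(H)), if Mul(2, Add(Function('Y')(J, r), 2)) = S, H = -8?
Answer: 850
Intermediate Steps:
S = 2
Function('Y')(J, r) = -1 (Function('Y')(J, r) = Add(-2, Mul(Rational(1, 2), 2)) = Add(-2, 1) = -1)
Function('E')(j) = Mul(-1, Pow(j, -1))
Mul(Mul(80, 85), Function('E')(H)) = Mul(Mul(80, 85), Mul(-1, Pow(-8, -1))) = Mul(6800, Mul(-1, Rational(-1, 8))) = Mul(6800, Rational(1, 8)) = 850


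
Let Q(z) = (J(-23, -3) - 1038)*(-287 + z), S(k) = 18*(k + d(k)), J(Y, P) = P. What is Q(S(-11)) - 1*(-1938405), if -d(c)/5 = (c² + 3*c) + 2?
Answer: 10875390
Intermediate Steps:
d(c) = -10 - 15*c - 5*c² (d(c) = -5*((c² + 3*c) + 2) = -5*(2 + c² + 3*c) = -10 - 15*c - 5*c²)
S(k) = -180 - 252*k - 90*k² (S(k) = 18*(k + (-10 - 15*k - 5*k²)) = 18*(-10 - 14*k - 5*k²) = -180 - 252*k - 90*k²)
Q(z) = 298767 - 1041*z (Q(z) = (-3 - 1038)*(-287 + z) = -1041*(-287 + z) = 298767 - 1041*z)
Q(S(-11)) - 1*(-1938405) = (298767 - 1041*(-180 - 252*(-11) - 90*(-11)²)) - 1*(-1938405) = (298767 - 1041*(-180 + 2772 - 90*121)) + 1938405 = (298767 - 1041*(-180 + 2772 - 10890)) + 1938405 = (298767 - 1041*(-8298)) + 1938405 = (298767 + 8638218) + 1938405 = 8936985 + 1938405 = 10875390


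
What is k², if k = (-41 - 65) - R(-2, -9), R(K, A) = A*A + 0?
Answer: 34969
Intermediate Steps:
R(K, A) = A² (R(K, A) = A² + 0 = A²)
k = -187 (k = (-41 - 65) - 1*(-9)² = -106 - 1*81 = -106 - 81 = -187)
k² = (-187)² = 34969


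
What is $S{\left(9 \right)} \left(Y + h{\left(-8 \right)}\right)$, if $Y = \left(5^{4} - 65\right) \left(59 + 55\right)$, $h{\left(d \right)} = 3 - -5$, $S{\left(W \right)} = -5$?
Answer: $-319240$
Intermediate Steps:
$h{\left(d \right)} = 8$ ($h{\left(d \right)} = 3 + 5 = 8$)
$Y = 63840$ ($Y = \left(625 - 65\right) 114 = 560 \cdot 114 = 63840$)
$S{\left(9 \right)} \left(Y + h{\left(-8 \right)}\right) = - 5 \left(63840 + 8\right) = \left(-5\right) 63848 = -319240$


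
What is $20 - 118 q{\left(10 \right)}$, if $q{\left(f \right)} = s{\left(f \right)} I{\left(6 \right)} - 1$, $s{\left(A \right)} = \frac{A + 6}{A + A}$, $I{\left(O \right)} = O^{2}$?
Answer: $- \frac{16302}{5} \approx -3260.4$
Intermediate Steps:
$s{\left(A \right)} = \frac{6 + A}{2 A}$
$q{\left(f \right)} = -1 + \frac{18 \left(6 + f\right)}{f}$ ($q{\left(f \right)} = \frac{6 + f}{2 f} 6^{2} - 1 = \frac{6 + f}{2 f} 36 - 1 = \frac{18 \left(6 + f\right)}{f} - 1 = -1 + \frac{18 \left(6 + f\right)}{f}$)
$20 - 118 q{\left(10 \right)} = 20 - 118 \left(17 + \frac{108}{10}\right) = 20 - 118 \left(17 + 108 \cdot \frac{1}{10}\right) = 20 - 118 \left(17 + \frac{54}{5}\right) = 20 - \frac{16402}{5} = - \frac{16302}{5}$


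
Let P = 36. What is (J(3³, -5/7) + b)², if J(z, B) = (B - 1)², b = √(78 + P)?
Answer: 294450/2401 + 288*√114/49 ≈ 185.39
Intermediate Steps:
b = √114 (b = √(78 + 36) = √114 ≈ 10.677)
J(z, B) = (-1 + B)²
(J(3³, -5/7) + b)² = ((-1 - 5/7)² + √114)² = ((-12/7)² + √114)² = (144/49 + √114)²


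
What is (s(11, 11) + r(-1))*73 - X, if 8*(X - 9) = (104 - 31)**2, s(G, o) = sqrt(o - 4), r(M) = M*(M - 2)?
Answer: -3649/8 + 73*sqrt(7) ≈ -262.99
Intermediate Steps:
r(M) = M*(-2 + M)
s(G, o) = sqrt(-4 + o)
X = 5401/8 (X = 9 + (104 - 31)**2/8 = 9 + (1/8)*73**2 = 9 + (1/8)*5329 = 9 + 5329/8 = 5401/8 ≈ 675.13)
(s(11, 11) + r(-1))*73 - X = (sqrt(-4 + 11) - (-2 - 1))*73 - 1*5401/8 = (sqrt(7) - 1*(-3))*73 - 5401/8 = (sqrt(7) + 3)*73 - 5401/8 = (3 + sqrt(7))*73 - 5401/8 = (219 + 73*sqrt(7)) - 5401/8 = -3649/8 + 73*sqrt(7)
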